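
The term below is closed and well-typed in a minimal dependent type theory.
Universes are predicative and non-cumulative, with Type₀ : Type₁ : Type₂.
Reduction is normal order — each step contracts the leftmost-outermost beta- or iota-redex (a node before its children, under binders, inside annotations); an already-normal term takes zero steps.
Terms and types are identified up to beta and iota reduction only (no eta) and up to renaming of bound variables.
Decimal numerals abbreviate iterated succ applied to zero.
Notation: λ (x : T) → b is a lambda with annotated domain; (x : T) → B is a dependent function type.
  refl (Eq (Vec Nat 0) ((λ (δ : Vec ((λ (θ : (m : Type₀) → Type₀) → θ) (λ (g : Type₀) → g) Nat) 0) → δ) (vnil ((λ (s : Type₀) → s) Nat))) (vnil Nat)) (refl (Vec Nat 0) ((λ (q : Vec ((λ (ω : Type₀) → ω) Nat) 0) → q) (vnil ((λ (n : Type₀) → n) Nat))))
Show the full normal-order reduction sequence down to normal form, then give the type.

normal-order reduction:
  refl (Eq (Vec Nat 0) ((λ (δ : Vec ((λ (θ : (m : Type₀) → Type₀) → θ) (λ (g : Type₀) → g) Nat) 0) → δ) (vnil ((λ (s : Type₀) → s) Nat))) (vnil Nat)) (refl (Vec Nat 0) ((λ (q : Vec ((λ (ω : Type₀) → ω) Nat) 0) → q) (vnil ((λ (n : Type₀) → n) Nat))))
  ~> refl (Eq (Vec Nat 0) (vnil ((λ (δ : Type₀) → δ) Nat)) (vnil Nat)) (refl (Vec Nat 0) ((λ (θ : Vec ((λ (m : Type₀) → m) Nat) 0) → θ) (vnil ((λ (g : Type₀) → g) Nat))))
  ~> refl (Eq (Vec Nat 0) (vnil Nat) (vnil Nat)) (refl (Vec Nat 0) ((λ (δ : Vec ((λ (θ : Type₀) → θ) Nat) 0) → δ) (vnil ((λ (m : Type₀) → m) Nat))))
  ~> refl (Eq (Vec Nat 0) (vnil Nat) (vnil Nat)) (refl (Vec Nat 0) (vnil ((λ (δ : Type₀) → δ) Nat)))
  ~> refl (Eq (Vec Nat 0) (vnil Nat) (vnil Nat)) (refl (Vec Nat 0) (vnil Nat))
inferred type:
  Eq (Eq (Vec Nat 0) (vnil Nat) (vnil Nat)) (refl (Vec Nat 0) (vnil Nat)) (refl (Vec Nat 0) (vnil Nat))


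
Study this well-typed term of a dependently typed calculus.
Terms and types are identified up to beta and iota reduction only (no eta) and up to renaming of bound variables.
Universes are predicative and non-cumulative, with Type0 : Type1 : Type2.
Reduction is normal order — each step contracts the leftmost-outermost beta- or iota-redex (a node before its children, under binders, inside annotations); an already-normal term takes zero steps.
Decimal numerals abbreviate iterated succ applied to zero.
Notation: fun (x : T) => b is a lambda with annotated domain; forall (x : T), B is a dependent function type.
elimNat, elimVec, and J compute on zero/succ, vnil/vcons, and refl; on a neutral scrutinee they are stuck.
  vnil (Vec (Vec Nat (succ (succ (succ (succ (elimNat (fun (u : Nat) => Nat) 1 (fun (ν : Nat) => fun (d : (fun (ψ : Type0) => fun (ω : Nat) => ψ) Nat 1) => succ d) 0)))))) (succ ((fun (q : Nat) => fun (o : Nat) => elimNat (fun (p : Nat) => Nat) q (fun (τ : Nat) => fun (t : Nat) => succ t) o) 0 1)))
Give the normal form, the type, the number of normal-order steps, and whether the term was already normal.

reduced normal form:
  vnil (Vec (Vec Nat 5) 2)
inferred type:
  Vec (Vec (Vec Nat 5) 2) 0
reduction steps (normal order): 7
already normal: no
first redex: an elimNat iota-redex


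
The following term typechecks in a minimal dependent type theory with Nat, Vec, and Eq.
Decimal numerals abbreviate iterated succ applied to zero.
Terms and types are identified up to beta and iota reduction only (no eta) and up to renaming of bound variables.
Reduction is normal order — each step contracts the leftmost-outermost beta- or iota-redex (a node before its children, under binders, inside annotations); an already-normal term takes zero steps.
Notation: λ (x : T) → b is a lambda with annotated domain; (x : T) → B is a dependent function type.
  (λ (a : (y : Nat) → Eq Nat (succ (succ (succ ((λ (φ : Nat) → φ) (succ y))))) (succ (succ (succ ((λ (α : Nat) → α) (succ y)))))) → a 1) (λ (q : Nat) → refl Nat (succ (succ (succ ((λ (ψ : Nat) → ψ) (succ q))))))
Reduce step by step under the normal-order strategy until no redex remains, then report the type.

normal-order reduction:
  (λ (a : (y : Nat) → Eq Nat (succ (succ (succ ((λ (φ : Nat) → φ) (succ y))))) (succ (succ (succ ((λ (α : Nat) → α) (succ y)))))) → a 1) (λ (q : Nat) → refl Nat (succ (succ (succ ((λ (ψ : Nat) → ψ) (succ q))))))
  ~> (λ (a : Nat) → refl Nat (succ (succ (succ ((λ (y : Nat) → y) (succ a)))))) 1
  ~> refl Nat (succ (succ (succ ((λ (a : Nat) → a) 2))))
  ~> refl Nat 5
inferred type:
  Eq Nat 5 5


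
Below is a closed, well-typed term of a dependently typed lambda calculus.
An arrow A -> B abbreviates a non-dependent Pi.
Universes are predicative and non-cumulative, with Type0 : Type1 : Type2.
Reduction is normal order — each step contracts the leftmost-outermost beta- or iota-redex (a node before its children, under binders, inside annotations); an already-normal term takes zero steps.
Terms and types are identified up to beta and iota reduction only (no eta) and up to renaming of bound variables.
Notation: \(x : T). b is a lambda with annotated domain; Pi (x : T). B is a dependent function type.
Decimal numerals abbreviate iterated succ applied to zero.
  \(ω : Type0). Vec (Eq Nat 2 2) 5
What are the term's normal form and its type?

resulting normal form:
  \(ω : Type0). Vec (Eq Nat 2 2) 5
inferred type:
  Type0 -> Type0


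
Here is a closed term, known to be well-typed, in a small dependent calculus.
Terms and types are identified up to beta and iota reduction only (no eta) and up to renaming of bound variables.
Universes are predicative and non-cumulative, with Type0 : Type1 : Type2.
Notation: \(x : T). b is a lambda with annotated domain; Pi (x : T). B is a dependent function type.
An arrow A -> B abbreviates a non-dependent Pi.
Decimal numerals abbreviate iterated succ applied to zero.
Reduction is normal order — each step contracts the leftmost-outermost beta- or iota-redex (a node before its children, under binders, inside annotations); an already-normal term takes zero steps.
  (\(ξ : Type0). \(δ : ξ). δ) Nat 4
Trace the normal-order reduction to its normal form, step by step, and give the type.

reduction (normal order):
  (\(ξ : Type0). \(δ : ξ). δ) Nat 4
  ~> (\(ξ : Nat). ξ) 4
  ~> 4
inferred type:
  Nat


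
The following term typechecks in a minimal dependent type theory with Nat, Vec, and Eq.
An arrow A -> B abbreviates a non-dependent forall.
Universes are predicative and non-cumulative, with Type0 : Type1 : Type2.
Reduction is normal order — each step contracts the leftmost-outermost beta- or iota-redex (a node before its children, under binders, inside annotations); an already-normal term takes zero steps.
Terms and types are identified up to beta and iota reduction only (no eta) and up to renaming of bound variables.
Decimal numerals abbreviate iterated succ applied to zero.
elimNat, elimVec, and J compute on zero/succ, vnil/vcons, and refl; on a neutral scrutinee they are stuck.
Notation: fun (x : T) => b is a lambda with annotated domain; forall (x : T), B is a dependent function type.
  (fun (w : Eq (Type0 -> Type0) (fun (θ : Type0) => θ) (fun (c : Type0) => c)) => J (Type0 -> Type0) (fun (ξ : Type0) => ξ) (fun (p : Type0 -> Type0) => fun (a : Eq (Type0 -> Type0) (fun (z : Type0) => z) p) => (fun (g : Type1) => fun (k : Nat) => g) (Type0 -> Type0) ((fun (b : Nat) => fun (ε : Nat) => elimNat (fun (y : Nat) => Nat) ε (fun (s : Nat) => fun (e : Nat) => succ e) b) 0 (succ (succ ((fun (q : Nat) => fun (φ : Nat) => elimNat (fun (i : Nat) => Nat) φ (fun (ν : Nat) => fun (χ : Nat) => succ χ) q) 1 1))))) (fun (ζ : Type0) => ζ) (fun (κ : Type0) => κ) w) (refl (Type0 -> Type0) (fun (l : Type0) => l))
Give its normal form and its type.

reduced normal form:
  fun (w : Type0) => w
inferred type:
  Type0 -> Type0
observation: contracting a beta-redex first, the term normalizes in 2 steps.


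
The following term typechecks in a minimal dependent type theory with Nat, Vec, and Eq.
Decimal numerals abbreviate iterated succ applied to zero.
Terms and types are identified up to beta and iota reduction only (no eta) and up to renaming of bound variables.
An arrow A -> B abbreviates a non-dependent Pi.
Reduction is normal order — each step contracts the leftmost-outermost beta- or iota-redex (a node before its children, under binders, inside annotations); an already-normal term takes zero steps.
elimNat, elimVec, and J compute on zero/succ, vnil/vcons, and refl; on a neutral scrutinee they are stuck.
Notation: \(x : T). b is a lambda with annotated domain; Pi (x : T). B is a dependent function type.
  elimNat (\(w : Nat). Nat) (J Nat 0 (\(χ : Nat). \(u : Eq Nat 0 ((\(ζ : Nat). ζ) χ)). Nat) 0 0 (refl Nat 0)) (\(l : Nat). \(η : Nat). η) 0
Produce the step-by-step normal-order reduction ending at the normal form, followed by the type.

reduction (normal order):
  elimNat (\(w : Nat). Nat) (J Nat 0 (\(χ : Nat). \(u : Eq Nat 0 ((\(ζ : Nat). ζ) χ)). Nat) 0 0 (refl Nat 0)) (\(l : Nat). \(η : Nat). η) 0
  ~> J Nat 0 (\(w : Nat). \(χ : Eq Nat 0 ((\(u : Nat). u) w)). Nat) 0 0 (refl Nat 0)
  ~> 0
inferred type:
  Nat


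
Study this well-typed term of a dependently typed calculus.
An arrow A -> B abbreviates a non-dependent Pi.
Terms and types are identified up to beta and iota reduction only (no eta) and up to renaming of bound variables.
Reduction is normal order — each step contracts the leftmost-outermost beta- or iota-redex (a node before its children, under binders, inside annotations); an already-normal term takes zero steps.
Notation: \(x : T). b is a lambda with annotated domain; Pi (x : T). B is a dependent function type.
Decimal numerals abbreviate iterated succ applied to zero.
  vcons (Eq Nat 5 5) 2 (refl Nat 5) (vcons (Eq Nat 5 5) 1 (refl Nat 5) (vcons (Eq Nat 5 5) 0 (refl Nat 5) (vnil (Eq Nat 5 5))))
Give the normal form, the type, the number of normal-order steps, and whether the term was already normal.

reduced normal form:
  vcons (Eq Nat 5 5) 2 (refl Nat 5) (vcons (Eq Nat 5 5) 1 (refl Nat 5) (vcons (Eq Nat 5 5) 0 (refl Nat 5) (vnil (Eq Nat 5 5))))
type:
  Vec (Eq Nat 5 5) 3
normal-order step count: 0
term was already normal: yes


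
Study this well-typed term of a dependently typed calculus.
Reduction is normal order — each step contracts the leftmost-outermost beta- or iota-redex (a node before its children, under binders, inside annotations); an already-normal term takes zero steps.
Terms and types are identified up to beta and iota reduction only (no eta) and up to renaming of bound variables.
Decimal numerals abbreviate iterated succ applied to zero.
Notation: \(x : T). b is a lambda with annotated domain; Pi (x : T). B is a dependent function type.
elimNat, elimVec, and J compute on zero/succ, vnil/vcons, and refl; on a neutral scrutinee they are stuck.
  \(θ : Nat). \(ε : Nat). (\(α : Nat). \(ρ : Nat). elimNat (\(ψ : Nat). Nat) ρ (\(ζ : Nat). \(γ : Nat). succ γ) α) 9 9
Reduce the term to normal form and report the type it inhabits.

reduced normal form:
  \(θ : Nat). \(ε : Nat). 18
type:
  Pi (θ : Nat). Pi (ε : Nat). Nat
observation: contracting a beta-redex first, the term normalizes in 30 steps.


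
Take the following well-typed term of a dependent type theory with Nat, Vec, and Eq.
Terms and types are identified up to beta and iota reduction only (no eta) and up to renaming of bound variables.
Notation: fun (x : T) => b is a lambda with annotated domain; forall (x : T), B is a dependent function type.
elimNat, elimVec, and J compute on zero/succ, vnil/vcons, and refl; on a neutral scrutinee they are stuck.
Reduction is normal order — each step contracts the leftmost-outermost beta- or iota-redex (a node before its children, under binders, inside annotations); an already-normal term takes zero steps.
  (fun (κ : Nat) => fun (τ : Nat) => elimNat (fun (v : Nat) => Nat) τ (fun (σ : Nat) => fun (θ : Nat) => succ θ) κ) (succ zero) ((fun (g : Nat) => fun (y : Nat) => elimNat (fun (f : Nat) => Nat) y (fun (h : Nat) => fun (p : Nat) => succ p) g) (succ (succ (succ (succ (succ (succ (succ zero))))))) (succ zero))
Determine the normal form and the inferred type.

resulting normal form:
  succ (succ (succ (succ (succ (succ (succ (succ (succ zero))))))))
inferred type:
  Nat
observation: normalization takes exactly 30 steps under the normal-order strategy.


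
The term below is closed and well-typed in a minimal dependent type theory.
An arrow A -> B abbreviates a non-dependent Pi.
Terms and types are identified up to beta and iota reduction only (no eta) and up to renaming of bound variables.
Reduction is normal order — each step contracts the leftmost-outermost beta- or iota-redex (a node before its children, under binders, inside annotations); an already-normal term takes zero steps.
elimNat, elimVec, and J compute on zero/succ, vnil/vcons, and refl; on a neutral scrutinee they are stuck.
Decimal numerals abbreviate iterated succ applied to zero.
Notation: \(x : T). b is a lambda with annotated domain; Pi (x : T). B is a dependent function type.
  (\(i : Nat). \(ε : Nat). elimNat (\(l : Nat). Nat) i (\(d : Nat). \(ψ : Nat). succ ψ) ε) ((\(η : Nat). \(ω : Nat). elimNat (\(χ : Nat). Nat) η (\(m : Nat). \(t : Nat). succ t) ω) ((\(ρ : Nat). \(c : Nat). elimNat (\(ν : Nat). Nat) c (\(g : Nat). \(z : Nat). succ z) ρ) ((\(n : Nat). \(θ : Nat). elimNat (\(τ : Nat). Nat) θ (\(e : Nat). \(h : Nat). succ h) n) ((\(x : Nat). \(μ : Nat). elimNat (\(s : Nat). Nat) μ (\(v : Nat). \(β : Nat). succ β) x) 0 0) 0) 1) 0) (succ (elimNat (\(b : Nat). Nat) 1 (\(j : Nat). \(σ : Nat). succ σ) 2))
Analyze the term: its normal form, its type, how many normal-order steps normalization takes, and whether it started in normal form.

reduced normal form:
  5
type:
  Nat
normal-order step count: 34
started in normal form: no
first contracted redex: a beta-redex


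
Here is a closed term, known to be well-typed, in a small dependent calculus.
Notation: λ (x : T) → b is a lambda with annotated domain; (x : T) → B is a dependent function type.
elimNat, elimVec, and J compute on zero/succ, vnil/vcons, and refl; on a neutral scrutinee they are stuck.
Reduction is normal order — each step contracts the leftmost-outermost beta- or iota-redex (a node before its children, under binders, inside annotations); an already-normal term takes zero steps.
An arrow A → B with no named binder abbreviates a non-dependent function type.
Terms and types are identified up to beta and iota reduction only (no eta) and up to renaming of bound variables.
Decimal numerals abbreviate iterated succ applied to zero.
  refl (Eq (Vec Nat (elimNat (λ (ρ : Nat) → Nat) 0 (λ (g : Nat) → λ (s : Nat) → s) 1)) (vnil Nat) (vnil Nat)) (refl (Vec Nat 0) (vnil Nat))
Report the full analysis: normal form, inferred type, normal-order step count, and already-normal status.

normal form:
  refl (Eq (Vec Nat 0) (vnil Nat) (vnil Nat)) (refl (Vec Nat 0) (vnil Nat))
the term's type:
  Eq (Eq (Vec Nat 0) (vnil Nat) (vnil Nat)) (refl (Vec Nat 0) (vnil Nat)) (refl (Vec Nat 0) (vnil Nat))
steps to reach normal form (normal order): 4
term was already normal: no
first redex: an elimNat iota-redex


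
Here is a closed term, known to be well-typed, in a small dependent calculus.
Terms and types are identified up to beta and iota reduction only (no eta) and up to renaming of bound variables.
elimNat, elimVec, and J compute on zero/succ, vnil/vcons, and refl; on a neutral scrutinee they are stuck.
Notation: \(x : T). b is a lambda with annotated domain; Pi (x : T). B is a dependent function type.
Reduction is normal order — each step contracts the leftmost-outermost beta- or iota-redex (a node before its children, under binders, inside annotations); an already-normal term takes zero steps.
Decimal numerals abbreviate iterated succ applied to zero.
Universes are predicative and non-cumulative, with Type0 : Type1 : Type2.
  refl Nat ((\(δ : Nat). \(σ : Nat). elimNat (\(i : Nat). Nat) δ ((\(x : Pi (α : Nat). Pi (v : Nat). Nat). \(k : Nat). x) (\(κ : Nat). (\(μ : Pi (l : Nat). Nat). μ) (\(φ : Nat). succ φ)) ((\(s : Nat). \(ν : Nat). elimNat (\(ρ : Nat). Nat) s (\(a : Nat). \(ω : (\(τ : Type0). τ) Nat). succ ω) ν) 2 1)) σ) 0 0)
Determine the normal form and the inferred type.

normal form:
  refl Nat 0
inferred type:
  Eq Nat 0 0
observation: the first redex contracted is a beta-redex; the normal form is reached in 3 normal-order steps.


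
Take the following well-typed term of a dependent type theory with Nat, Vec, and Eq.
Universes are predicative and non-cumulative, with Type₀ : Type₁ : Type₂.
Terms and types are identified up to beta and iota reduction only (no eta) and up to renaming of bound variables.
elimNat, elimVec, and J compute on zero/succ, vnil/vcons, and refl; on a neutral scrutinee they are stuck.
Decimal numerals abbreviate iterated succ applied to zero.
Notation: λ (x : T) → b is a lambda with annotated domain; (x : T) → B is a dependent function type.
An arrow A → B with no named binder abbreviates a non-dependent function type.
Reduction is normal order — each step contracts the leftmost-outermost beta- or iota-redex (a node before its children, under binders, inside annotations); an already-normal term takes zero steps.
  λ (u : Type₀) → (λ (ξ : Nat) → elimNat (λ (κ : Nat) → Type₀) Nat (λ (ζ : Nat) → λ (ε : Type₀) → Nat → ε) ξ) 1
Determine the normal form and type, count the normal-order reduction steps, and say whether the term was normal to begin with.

normal form:
  λ (u : Type₀) → Nat → Nat
type:
  Type₀ → Type₀
normal-order step count: 5
term was already normal: no
first redex: a beta-redex


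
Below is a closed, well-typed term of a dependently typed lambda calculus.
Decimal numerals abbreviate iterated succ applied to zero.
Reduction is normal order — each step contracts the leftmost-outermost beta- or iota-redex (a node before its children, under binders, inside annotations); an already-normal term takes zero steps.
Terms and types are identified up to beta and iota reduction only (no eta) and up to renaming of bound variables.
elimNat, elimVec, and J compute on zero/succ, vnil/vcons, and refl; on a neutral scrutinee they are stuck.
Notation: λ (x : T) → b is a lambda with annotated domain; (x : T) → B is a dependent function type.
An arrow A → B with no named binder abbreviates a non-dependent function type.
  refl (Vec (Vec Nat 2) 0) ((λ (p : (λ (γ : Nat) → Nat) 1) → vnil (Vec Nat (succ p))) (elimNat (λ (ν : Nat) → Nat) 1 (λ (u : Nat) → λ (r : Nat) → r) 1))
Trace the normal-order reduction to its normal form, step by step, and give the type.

reduction (normal order):
  refl (Vec (Vec Nat 2) 0) ((λ (p : (λ (γ : Nat) → Nat) 1) → vnil (Vec Nat (succ p))) (elimNat (λ (ν : Nat) → Nat) 1 (λ (u : Nat) → λ (r : Nat) → r) 1))
  ~> refl (Vec (Vec Nat 2) 0) (vnil (Vec Nat (succ (elimNat (λ (p : Nat) → Nat) 1 (λ (γ : Nat) → λ (ν : Nat) → ν) 1))))
  ~> refl (Vec (Vec Nat 2) 0) (vnil (Vec Nat (succ ((λ (p : Nat) → λ (γ : Nat) → γ) 0 (elimNat (λ (ν : Nat) → Nat) 1 (λ (u : Nat) → λ (r : Nat) → r) 0)))))
  ~> refl (Vec (Vec Nat 2) 0) (vnil (Vec Nat (succ ((λ (p : Nat) → p) (elimNat (λ (γ : Nat) → Nat) 1 (λ (ν : Nat) → λ (u : Nat) → u) 0)))))
  ~> refl (Vec (Vec Nat 2) 0) (vnil (Vec Nat (succ (elimNat (λ (p : Nat) → Nat) 1 (λ (γ : Nat) → λ (ν : Nat) → ν) 0))))
  ~> refl (Vec (Vec Nat 2) 0) (vnil (Vec Nat 2))
type:
  Eq (Vec (Vec Nat 2) 0) (vnil (Vec Nat 2)) (vnil (Vec Nat 2))


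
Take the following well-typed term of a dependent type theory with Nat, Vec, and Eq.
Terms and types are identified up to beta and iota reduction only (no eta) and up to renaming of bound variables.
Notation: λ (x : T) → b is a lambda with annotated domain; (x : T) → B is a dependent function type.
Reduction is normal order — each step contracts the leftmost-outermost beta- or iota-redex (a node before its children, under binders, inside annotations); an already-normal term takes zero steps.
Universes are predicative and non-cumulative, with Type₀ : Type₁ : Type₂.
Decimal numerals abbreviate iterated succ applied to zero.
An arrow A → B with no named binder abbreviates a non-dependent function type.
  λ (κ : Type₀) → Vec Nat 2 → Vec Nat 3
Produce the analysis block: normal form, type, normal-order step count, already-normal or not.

normal form:
  λ (κ : Type₀) → Vec Nat 2 → Vec Nat 3
the term's type:
  Type₀ → Type₀
steps to reach normal form (normal order): 0
term was already normal: yes


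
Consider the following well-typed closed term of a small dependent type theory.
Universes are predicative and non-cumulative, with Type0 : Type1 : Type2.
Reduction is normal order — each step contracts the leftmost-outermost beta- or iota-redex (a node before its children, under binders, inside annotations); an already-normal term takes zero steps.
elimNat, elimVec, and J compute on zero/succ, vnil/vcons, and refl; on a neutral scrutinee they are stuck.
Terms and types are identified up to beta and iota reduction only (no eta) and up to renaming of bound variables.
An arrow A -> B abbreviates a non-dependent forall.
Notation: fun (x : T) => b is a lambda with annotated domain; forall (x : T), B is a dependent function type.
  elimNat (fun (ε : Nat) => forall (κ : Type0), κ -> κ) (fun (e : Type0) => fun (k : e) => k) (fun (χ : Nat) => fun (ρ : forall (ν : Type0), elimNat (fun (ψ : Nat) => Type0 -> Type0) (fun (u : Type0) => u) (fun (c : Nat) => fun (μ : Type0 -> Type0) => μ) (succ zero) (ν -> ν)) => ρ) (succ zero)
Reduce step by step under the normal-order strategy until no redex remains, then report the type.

normal-order reduction sequence:
  elimNat (fun (ε : Nat) => forall (κ : Type0), κ -> κ) (fun (e : Type0) => fun (k : e) => k) (fun (χ : Nat) => fun (ρ : forall (ν : Type0), elimNat (fun (ψ : Nat) => Type0 -> Type0) (fun (u : Type0) => u) (fun (c : Nat) => fun (μ : Type0 -> Type0) => μ) (succ zero) (ν -> ν)) => ρ) (succ zero)
  ~> (fun (ε : Nat) => fun (κ : forall (e : Type0), elimNat (fun (k : Nat) => Type0 -> Type0) (fun (χ : Type0) => χ) (fun (ρ : Nat) => fun (ν : Type0 -> Type0) => ν) (succ zero) (e -> e)) => κ) zero (elimNat (fun (ψ : Nat) => forall (u : Type0), u -> u) (fun (c : Type0) => fun (μ : c) => μ) (fun (β : Nat) => fun (η : forall (r : Type0), elimNat (fun (d : Nat) => Type0 -> Type0) (fun (n : Type0) => n) (fun (w : Nat) => fun (j : Type0 -> Type0) => j) (succ zero) (r -> r)) => η) zero)
  ~> (fun (ε : forall (κ : Type0), elimNat (fun (e : Nat) => Type0 -> Type0) (fun (k : Type0) => k) (fun (χ : Nat) => fun (ρ : Type0 -> Type0) => ρ) (succ zero) (κ -> κ)) => ε) (elimNat (fun (ν : Nat) => forall (ψ : Type0), ψ -> ψ) (fun (u : Type0) => fun (c : u) => c) (fun (μ : Nat) => fun (β : forall (η : Type0), elimNat (fun (r : Nat) => Type0 -> Type0) (fun (d : Type0) => d) (fun (n : Nat) => fun (w : Type0 -> Type0) => w) (succ zero) (η -> η)) => β) zero)
  ~> elimNat (fun (ε : Nat) => forall (κ : Type0), κ -> κ) (fun (e : Type0) => fun (k : e) => k) (fun (χ : Nat) => fun (ρ : forall (ν : Type0), elimNat (fun (ψ : Nat) => Type0 -> Type0) (fun (u : Type0) => u) (fun (c : Nat) => fun (μ : Type0 -> Type0) => μ) (succ zero) (ν -> ν)) => ρ) zero
  ~> fun (ε : Type0) => fun (κ : ε) => κ
the term's type:
  forall (ε : Type0), ε -> ε


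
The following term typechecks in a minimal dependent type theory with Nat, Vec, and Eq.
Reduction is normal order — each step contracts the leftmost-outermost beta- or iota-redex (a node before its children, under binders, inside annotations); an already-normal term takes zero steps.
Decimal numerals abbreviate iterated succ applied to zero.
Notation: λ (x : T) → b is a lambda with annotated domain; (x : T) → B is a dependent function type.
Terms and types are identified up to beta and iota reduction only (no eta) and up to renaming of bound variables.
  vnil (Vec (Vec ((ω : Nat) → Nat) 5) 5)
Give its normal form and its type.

resulting normal form:
  vnil (Vec (Vec ((ω : Nat) → Nat) 5) 5)
the term's type:
  Vec (Vec (Vec ((ω : Nat) → Nat) 5) 5) 0


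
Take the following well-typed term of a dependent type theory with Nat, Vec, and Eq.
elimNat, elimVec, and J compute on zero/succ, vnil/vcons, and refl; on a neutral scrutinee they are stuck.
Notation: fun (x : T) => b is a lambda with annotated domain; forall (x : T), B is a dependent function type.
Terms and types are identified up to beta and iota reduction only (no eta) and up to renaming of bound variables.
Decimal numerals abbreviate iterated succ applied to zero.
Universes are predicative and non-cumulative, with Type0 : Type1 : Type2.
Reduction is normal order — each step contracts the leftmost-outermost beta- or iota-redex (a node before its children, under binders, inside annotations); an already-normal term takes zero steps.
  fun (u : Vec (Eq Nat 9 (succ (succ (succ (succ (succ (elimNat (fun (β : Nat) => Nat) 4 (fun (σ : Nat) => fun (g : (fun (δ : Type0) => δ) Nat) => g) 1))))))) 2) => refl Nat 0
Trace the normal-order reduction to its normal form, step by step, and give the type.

normal-order reduction:
  fun (u : Vec (Eq Nat 9 (succ (succ (succ (succ (succ (elimNat (fun (β : Nat) => Nat) 4 (fun (σ : Nat) => fun (g : (fun (δ : Type0) => δ) Nat) => g) 1))))))) 2) => refl Nat 0
  ~> fun (u : Vec (Eq Nat 9 (succ (succ (succ (succ (succ ((fun (β : Nat) => fun (σ : (fun (g : Type0) => g) Nat) => σ) 0 (elimNat (fun (δ : Nat) => Nat) 4 (fun (e : Nat) => fun (ζ : (fun (o : Type0) => o) Nat) => ζ) 0)))))))) 2) => refl Nat 0
  ~> fun (u : Vec (Eq Nat 9 (succ (succ (succ (succ (succ ((fun (β : (fun (σ : Type0) => σ) Nat) => β) (elimNat (fun (g : Nat) => Nat) 4 (fun (δ : Nat) => fun (e : (fun (ζ : Type0) => ζ) Nat) => e) 0)))))))) 2) => refl Nat 0
  ~> fun (u : Vec (Eq Nat 9 (succ (succ (succ (succ (succ (elimNat (fun (β : Nat) => Nat) 4 (fun (σ : Nat) => fun (g : (fun (δ : Type0) => δ) Nat) => g) 0))))))) 2) => refl Nat 0
  ~> fun (u : Vec (Eq Nat 9 9) 2) => refl Nat 0
type:
  forall (u : Vec (Eq Nat 9 9) 2), Eq Nat 0 0


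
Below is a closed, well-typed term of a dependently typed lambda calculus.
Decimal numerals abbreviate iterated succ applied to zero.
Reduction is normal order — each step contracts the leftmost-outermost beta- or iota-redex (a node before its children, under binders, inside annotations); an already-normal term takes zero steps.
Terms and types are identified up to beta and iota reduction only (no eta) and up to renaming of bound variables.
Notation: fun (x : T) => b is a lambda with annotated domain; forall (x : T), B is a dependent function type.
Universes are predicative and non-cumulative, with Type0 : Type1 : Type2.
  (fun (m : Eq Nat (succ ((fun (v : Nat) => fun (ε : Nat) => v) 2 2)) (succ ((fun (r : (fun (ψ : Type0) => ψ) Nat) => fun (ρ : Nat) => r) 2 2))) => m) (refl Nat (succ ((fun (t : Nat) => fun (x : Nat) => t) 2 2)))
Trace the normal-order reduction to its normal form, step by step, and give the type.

reduction (normal order):
  (fun (m : Eq Nat (succ ((fun (v : Nat) => fun (ε : Nat) => v) 2 2)) (succ ((fun (r : (fun (ψ : Type0) => ψ) Nat) => fun (ρ : Nat) => r) 2 2))) => m) (refl Nat (succ ((fun (t : Nat) => fun (x : Nat) => t) 2 2)))
  ~> refl Nat (succ ((fun (m : Nat) => fun (v : Nat) => m) 2 2))
  ~> refl Nat (succ ((fun (m : Nat) => 2) 2))
  ~> refl Nat 3
the term's type:
  Eq Nat 3 3


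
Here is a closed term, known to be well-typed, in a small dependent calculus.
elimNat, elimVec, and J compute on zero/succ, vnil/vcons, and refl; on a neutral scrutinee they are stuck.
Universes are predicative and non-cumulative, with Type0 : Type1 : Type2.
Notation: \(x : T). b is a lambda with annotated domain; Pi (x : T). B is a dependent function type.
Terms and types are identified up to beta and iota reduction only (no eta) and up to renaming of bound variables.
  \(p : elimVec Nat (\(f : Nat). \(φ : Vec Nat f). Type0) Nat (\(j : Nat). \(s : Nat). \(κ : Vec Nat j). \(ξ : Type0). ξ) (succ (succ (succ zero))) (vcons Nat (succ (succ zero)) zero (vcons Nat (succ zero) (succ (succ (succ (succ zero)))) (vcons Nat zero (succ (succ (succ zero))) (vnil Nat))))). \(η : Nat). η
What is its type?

type:
  Pi (p : Nat). Pi (f : Nat). Nat


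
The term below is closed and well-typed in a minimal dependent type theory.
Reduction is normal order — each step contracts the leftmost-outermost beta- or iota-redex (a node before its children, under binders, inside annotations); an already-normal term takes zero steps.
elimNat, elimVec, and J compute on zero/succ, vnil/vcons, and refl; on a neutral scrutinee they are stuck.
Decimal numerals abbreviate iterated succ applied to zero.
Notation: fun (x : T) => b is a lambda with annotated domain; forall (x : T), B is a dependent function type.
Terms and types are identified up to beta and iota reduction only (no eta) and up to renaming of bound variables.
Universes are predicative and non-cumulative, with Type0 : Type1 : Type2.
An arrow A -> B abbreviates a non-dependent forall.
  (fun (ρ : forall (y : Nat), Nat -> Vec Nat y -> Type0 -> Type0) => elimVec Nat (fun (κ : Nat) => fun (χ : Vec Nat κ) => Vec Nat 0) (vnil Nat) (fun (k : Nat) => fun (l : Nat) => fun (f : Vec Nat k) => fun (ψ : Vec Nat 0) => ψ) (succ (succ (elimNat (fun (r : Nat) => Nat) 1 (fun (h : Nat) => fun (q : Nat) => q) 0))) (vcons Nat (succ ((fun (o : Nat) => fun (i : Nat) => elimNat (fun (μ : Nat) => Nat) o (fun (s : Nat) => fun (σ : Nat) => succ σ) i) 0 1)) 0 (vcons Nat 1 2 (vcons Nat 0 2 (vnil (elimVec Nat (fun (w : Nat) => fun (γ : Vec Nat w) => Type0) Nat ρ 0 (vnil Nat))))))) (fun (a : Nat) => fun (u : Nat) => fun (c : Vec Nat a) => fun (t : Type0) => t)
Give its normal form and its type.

resulting normal form:
  vnil Nat
type:
  Vec Nat 0


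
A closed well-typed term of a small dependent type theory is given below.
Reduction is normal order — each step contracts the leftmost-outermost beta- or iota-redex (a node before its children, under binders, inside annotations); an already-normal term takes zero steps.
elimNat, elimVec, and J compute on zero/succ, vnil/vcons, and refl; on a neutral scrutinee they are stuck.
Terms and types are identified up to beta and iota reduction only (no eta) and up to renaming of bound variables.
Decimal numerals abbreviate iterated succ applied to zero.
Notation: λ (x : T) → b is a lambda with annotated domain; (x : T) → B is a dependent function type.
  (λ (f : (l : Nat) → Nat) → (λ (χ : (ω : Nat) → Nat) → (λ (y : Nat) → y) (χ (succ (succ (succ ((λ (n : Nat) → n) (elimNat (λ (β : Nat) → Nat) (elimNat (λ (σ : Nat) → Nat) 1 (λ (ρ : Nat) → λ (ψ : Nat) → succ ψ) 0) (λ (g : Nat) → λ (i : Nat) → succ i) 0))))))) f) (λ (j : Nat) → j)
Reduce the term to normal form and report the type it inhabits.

normal form:
  4
type:
  Nat


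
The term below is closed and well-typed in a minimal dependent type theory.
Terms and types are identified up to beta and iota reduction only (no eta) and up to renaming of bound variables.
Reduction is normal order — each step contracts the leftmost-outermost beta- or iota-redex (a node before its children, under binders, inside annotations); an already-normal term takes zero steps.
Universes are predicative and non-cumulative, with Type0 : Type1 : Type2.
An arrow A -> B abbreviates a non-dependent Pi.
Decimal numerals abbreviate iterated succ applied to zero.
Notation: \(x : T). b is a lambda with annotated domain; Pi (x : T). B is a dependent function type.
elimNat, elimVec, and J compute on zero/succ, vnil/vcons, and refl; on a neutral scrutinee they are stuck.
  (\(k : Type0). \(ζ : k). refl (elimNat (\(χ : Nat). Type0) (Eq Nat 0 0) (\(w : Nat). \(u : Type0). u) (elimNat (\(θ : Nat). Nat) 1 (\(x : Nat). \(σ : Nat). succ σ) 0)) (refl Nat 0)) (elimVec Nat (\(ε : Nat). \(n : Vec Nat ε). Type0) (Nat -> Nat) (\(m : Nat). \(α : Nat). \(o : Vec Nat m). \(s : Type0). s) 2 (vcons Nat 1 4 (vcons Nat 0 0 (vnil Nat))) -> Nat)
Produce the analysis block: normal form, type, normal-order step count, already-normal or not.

reduced normal form:
  \(k : (Nat -> Nat) -> Nat). refl (Eq Nat 0 0) (refl Nat 0)
the term's type:
  ((Nat -> Nat) -> Nat) -> Eq (Eq Nat 0 0) (refl Nat 0) (refl Nat 0)
normal-order step count: 17
started in normal form: no
first contracted redex: a beta-redex


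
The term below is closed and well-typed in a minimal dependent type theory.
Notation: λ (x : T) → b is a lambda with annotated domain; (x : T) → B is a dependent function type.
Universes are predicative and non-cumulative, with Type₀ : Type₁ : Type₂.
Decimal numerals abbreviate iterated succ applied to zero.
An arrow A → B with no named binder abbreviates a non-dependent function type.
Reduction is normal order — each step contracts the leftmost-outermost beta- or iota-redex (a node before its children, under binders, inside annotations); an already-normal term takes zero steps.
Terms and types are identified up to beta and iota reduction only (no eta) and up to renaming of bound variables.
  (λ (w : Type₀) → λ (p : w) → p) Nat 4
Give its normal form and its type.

reduced normal form:
  4
inferred type:
  Nat


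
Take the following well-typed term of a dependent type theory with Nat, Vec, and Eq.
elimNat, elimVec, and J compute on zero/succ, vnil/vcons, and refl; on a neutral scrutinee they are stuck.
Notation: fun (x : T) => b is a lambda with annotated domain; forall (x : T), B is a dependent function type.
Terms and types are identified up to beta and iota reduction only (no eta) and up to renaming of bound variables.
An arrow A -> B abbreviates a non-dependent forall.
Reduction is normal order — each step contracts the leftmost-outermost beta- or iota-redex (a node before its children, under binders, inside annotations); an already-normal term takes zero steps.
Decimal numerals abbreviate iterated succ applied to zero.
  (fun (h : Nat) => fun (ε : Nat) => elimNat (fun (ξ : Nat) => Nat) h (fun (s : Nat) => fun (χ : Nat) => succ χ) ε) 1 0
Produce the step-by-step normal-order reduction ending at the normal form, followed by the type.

reduction (normal order):
  (fun (h : Nat) => fun (ε : Nat) => elimNat (fun (ξ : Nat) => Nat) h (fun (s : Nat) => fun (χ : Nat) => succ χ) ε) 1 0
  ~> (fun (h : Nat) => elimNat (fun (ε : Nat) => Nat) 1 (fun (ξ : Nat) => fun (s : Nat) => succ s) h) 0
  ~> elimNat (fun (h : Nat) => Nat) 1 (fun (ε : Nat) => fun (ξ : Nat) => succ ξ) 0
  ~> 1
inferred type:
  Nat


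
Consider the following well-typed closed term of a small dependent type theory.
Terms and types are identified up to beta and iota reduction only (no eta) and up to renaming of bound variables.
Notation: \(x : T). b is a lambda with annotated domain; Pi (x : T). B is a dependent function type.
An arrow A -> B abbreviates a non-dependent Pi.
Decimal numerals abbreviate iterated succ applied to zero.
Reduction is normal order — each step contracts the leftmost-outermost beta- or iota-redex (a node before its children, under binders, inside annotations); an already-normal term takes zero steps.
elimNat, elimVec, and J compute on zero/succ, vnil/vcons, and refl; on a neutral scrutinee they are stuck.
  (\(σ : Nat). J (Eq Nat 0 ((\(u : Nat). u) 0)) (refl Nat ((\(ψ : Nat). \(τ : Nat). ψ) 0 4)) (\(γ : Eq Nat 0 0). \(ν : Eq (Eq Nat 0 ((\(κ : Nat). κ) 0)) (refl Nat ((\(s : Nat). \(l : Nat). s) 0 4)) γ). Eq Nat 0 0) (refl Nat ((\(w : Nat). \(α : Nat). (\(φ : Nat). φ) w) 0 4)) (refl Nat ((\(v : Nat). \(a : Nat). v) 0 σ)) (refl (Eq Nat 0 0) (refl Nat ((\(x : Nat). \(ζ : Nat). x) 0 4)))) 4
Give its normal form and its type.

normal form:
  refl Nat 0
the term's type:
  Eq Nat 0 0


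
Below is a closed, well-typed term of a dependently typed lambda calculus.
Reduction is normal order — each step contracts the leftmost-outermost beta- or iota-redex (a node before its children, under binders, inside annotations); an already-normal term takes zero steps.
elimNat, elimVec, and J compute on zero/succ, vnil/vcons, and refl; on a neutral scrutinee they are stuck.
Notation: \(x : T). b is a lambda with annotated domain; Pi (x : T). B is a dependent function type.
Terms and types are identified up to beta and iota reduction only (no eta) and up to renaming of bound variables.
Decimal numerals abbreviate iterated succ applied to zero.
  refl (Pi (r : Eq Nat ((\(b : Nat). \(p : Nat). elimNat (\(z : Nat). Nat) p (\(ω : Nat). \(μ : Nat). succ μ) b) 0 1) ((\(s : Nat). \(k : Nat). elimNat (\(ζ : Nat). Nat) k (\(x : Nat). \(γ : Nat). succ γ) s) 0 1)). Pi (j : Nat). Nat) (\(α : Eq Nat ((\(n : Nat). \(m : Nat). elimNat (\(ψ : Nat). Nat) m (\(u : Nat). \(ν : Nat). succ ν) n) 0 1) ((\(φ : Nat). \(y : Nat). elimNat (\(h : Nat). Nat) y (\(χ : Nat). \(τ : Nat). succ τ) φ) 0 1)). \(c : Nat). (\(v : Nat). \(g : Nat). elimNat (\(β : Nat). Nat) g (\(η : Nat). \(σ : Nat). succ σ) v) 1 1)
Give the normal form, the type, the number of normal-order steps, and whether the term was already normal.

reduced normal form:
  refl (Pi (r : Eq Nat 1 1). Pi (b : Nat). Nat) (\(p : Eq Nat 1 1). \(z : Nat). 2)
the term's type:
  Eq (Pi (r : Eq Nat 1 1). Pi (b : Nat). Nat) (\(p : Eq Nat 1 1). \(z : Nat). 2) (\(ω : Eq Nat 1 1). \(μ : Nat). 2)
steps to reach normal form (normal order): 18
term was already normal: no
first contracted redex: a beta-redex


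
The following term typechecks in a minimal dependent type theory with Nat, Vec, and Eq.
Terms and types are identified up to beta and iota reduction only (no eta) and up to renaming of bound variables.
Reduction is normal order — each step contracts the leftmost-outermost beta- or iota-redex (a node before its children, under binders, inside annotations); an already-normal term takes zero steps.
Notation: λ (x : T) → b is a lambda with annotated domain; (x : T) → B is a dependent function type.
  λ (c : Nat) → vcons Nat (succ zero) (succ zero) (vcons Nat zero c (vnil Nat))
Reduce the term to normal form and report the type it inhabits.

resulting normal form:
  λ (c : Nat) → vcons Nat (succ zero) (succ zero) (vcons Nat zero c (vnil Nat))
the term's type:
  (c : Nat) → Vec Nat (succ (succ zero))


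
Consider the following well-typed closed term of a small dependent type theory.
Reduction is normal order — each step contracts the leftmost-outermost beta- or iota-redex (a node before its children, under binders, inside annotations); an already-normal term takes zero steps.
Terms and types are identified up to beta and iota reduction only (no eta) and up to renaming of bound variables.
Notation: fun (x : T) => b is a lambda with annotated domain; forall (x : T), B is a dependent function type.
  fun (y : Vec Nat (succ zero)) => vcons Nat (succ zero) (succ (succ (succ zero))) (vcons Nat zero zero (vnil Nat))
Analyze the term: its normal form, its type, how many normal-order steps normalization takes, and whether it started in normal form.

reduced normal form:
  fun (y : Vec Nat (succ zero)) => vcons Nat (succ zero) (succ (succ (succ zero))) (vcons Nat zero zero (vnil Nat))
the term's type:
  forall (y : Vec Nat (succ zero)), Vec Nat (succ (succ zero))
reduction steps (normal order): 0
already normal: yes


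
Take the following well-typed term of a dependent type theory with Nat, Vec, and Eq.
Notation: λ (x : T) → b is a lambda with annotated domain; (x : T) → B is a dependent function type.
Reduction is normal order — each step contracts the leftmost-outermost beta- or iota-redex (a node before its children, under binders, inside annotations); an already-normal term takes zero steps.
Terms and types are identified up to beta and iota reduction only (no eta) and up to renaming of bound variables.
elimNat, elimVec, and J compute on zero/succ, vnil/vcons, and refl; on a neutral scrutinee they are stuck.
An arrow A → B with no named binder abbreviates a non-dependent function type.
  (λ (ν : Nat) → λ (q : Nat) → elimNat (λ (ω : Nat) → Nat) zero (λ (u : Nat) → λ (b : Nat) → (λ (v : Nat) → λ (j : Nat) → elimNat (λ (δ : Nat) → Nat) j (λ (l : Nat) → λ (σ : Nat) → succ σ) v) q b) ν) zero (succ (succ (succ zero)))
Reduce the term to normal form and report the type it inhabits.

resulting normal form:
  zero
the term's type:
  Nat
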